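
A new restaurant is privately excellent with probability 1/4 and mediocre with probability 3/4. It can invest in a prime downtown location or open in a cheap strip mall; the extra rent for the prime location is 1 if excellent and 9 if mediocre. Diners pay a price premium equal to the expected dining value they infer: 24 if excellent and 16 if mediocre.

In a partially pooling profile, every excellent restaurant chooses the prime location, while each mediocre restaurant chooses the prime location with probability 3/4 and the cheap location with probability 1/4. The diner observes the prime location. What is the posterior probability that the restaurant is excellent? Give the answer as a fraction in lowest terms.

P(the prime location) = (1/4)·1 + (3/4)·(3/4) = 13/16.
By Bayes' rule, P(excellent | the prime location) = (1/4) / (13/16) = 4/13.

4/13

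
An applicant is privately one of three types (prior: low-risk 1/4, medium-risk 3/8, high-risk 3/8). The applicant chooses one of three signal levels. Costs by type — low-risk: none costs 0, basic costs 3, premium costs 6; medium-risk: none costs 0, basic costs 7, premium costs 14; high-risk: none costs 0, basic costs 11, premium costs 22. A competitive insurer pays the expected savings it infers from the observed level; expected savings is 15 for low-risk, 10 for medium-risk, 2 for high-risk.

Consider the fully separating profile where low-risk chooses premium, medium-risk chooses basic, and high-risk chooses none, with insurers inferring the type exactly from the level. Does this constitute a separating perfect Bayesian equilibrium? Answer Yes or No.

Separating rebates: premium → 15, basic → 10, none → 2.
low-risk (assigned premium): none: 2 − 0 = 2; basic: 10 − 3 = 7; premium: 15 − 6 = 9. low-risk stays.
medium-risk (assigned basic): none: 2 − 0 = 2; basic: 10 − 7 = 3; premium: 15 − 14 = 1. medium-risk stays.
high-risk (assigned none): none: 2 − 0 = 2; basic: 10 − 11 = -1; premium: 15 − 22 = -7. high-risk stays.
Every type prefers its assigned level; separation holds.

Yes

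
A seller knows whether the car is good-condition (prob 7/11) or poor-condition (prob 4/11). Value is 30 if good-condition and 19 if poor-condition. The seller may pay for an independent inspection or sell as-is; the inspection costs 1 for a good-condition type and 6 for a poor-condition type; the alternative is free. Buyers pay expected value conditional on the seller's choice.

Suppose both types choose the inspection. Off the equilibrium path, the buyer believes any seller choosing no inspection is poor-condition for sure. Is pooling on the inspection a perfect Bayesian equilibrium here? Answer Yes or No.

Yes

On path, the buyer holds the prior and pays 7/11·30 + 4/11·19 = 26. Off path (no inspection), believing poor-condition, it pays 19.
good-condition: the inspection nets 26 − 1 = 25; no inspection nets 19. good-condition stays.
poor-condition: the inspection nets 26 − 6 = 20; no inspection nets 19. poor-condition stays.
No type deviates, so pooling is sustained.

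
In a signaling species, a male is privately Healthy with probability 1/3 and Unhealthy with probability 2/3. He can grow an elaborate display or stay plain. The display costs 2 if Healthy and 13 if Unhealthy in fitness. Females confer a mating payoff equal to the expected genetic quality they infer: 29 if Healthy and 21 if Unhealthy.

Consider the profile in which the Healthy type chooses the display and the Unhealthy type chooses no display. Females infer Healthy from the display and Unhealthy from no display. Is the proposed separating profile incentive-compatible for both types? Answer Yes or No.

Yes

Under these beliefs, the display earns mating payoff 29 and no display earns mating payoff 21.
Healthy: the display nets 29 − 2 = 27; no display nets 21. Healthy prefers the display.
Unhealthy: the display nets 29 − 13 = 16; no display nets 21. Unhealthy prefers no display.
Neither type deviates, so the separating profile is an equilibrium.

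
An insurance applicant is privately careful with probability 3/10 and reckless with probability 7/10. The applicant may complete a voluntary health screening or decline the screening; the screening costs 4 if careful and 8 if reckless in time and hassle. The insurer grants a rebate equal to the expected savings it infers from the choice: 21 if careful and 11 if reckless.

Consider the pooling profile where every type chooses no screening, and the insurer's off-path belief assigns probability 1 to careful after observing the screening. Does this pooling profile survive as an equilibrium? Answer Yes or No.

No

On path, the insurer holds the prior and pays 3/10·21 + 7/10·11 = 14. Off path (the screening), believing careful, it pays 21.
careful: no screening nets 14; the screening nets 21 − 4 = 17. careful would deviate.
reckless: no screening nets 14; the screening nets 21 − 8 = 13. reckless stays.
A type deviates, so pooling fails.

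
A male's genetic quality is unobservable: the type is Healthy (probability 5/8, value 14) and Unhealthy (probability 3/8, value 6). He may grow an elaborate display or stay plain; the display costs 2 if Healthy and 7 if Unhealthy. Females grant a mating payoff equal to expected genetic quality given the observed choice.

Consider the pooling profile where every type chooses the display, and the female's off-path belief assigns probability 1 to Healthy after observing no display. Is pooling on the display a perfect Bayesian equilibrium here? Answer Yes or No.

No

On path, the female holds the prior and pays 5/8·14 + 3/8·6 = 11. Off path (no display), believing Healthy, it pays 14.
Healthy: the display nets 11 − 2 = 9; no display nets 14. Healthy would deviate.
Unhealthy: the display nets 11 − 7 = 4; no display nets 14. Unhealthy would deviate.
A type deviates, so pooling fails.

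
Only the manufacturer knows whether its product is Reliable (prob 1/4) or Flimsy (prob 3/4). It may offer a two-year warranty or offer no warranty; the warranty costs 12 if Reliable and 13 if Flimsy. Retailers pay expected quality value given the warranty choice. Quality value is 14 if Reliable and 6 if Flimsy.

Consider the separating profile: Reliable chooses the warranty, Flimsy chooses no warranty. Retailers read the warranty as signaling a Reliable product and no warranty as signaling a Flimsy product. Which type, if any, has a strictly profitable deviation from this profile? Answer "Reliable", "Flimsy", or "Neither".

The warranty pays 14; no warranty pays 6.
Reliable: assigned the warranty, nets 14 − 12 = 2; deviating to no warranty nets 6.
Flimsy: assigned no warranty, nets 6; deviating to the warranty nets 14 − 13 = 1.
The Reliable type gains 4 by deviating.

Reliable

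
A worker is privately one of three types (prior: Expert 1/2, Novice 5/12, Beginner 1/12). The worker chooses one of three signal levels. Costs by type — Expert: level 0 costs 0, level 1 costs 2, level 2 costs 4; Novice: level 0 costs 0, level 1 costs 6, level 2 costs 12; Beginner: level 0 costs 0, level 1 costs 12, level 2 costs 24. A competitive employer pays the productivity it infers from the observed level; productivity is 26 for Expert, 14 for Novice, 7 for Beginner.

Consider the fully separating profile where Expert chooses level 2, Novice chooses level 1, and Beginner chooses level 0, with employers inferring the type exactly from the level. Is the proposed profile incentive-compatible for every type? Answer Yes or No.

No

Separating wages: level 2 → 26, level 1 → 14, level 0 → 7.
Expert (assigned level 2): level 0: 7 − 0 = 7; level 1: 14 − 2 = 12; level 2: 26 − 4 = 22. Expert stays.
Novice (assigned level 1): level 0: 7 − 0 = 7; level 1: 14 − 6 = 8; level 2: 26 − 12 = 14. Novice prefers level 2.
Beginner (assigned level 0): level 0: 7 − 0 = 7; level 1: 14 − 12 = 2; level 2: 26 − 24 = 2. Beginner stays.
At least one type deviates; the separating profile fails.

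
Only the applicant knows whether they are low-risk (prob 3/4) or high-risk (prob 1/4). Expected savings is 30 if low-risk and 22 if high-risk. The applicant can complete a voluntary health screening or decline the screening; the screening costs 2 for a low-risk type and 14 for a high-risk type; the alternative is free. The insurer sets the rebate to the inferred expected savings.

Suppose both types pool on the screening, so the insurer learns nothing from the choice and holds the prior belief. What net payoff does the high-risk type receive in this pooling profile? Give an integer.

Pooled rebate = 3/4·30 + 1/4·22 = 28.
high-risk pays cost 14 for the screening, so net payoff = 28 − 14 = 14.

14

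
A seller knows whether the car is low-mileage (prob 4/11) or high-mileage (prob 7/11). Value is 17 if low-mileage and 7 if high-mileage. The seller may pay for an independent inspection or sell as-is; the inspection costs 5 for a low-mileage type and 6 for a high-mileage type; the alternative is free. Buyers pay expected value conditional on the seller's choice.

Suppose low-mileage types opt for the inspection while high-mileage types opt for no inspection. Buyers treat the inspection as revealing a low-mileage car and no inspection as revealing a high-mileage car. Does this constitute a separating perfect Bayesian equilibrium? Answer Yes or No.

Under these beliefs, the inspection earns price 17 and no inspection earns price 7.
low-mileage: the inspection nets 17 − 5 = 12; no inspection nets 7. low-mileage prefers the inspection.
high-mileage: the inspection nets 17 − 6 = 11; no inspection nets 7. high-mileage would deviate to the inspection.
high-mileage has a profitable deviation, so the profile is not an equilibrium.

No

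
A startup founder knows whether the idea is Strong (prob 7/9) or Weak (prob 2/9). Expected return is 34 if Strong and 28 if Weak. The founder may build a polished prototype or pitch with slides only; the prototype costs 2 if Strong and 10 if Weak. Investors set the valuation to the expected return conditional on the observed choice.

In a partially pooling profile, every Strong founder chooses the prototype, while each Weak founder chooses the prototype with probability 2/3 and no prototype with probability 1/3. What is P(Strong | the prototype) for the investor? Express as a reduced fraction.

P(the prototype) = (7/9)·1 + (2/9)·(2/3) = 25/27.
By Bayes' rule, P(Strong | the prototype) = (7/9) / (25/27) = 21/25.

21/25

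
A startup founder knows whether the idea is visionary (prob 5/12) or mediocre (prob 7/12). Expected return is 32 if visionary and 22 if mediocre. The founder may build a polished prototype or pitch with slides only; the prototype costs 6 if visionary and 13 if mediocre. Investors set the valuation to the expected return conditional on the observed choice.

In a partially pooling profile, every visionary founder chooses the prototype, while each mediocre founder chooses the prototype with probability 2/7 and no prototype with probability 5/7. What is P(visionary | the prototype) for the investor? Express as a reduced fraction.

5/7

P(the prototype) = (5/12)·1 + (7/12)·(2/7) = 7/12.
By Bayes' rule, P(visionary | the prototype) = (5/12) / (7/12) = 5/7.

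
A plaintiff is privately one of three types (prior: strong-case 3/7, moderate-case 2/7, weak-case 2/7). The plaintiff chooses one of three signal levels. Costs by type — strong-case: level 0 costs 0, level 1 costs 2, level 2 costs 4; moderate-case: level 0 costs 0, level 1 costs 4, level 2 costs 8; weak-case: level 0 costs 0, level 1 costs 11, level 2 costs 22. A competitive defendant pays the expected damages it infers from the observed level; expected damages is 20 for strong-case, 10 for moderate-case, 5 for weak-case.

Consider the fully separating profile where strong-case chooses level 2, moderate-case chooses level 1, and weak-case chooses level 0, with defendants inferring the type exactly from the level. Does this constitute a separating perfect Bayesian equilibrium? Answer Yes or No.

No

Separating settlements: level 2 → 20, level 1 → 10, level 0 → 5.
strong-case (assigned level 2): level 0: 5 − 0 = 5; level 1: 10 − 2 = 8; level 2: 20 − 4 = 16. strong-case stays.
moderate-case (assigned level 1): level 0: 5 − 0 = 5; level 1: 10 − 4 = 6; level 2: 20 − 8 = 12. moderate-case prefers level 2.
weak-case (assigned level 0): level 0: 5 − 0 = 5; level 1: 10 − 11 = -1; level 2: 20 − 22 = -2. weak-case stays.
At least one type deviates; the separating profile fails.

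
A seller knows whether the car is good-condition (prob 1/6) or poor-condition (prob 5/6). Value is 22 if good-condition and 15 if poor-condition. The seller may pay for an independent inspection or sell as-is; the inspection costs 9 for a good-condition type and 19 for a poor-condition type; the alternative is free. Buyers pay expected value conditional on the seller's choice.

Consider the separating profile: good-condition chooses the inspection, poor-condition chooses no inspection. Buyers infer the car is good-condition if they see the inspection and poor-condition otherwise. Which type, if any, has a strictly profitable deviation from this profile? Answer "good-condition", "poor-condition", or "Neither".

good-condition

The inspection pays 22; no inspection pays 15.
good-condition: assigned the inspection, nets 22 − 9 = 13; deviating to no inspection nets 15.
poor-condition: assigned no inspection, nets 15; deviating to the inspection nets 22 − 19 = 3.
The good-condition type gains 2 by deviating.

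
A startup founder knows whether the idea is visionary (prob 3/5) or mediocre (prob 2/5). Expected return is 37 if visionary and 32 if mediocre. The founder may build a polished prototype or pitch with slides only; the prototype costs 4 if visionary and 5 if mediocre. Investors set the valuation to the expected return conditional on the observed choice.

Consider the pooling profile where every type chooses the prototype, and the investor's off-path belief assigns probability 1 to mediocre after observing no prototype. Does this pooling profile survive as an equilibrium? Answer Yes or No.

On path, the investor holds the prior and pays 3/5·37 + 2/5·32 = 35. Off path (no prototype), believing mediocre, it pays 32.
visionary: the prototype nets 35 − 4 = 31; no prototype nets 32. visionary would deviate.
mediocre: the prototype nets 35 − 5 = 30; no prototype nets 32. mediocre would deviate.
A type deviates, so pooling fails.

No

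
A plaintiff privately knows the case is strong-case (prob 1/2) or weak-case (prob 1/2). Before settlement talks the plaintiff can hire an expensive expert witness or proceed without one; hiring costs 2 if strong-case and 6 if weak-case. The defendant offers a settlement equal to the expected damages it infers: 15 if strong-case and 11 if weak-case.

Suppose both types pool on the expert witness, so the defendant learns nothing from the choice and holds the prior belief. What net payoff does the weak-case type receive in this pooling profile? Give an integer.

7

Pooled settlement = 1/2·15 + 1/2·11 = 13.
weak-case pays cost 6 for the expert witness, so net payoff = 13 − 6 = 7.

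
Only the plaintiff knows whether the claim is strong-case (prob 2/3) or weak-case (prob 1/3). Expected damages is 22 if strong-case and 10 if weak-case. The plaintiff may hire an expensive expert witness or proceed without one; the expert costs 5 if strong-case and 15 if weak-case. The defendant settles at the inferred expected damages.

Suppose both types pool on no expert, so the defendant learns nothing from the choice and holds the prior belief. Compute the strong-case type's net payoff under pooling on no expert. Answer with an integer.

18

Pooled settlement = 2/3·22 + 1/3·10 = 18.
strong-case pays no cost for no expert, so net payoff = 18.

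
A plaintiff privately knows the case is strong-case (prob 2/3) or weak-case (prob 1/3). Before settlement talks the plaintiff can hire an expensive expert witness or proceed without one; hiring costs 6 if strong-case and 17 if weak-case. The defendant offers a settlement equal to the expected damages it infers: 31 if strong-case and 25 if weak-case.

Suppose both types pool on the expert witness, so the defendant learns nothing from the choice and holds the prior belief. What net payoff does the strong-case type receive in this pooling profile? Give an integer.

23

Pooled settlement = 2/3·31 + 1/3·25 = 29.
strong-case pays cost 6 for the expert witness, so net payoff = 29 − 6 = 23.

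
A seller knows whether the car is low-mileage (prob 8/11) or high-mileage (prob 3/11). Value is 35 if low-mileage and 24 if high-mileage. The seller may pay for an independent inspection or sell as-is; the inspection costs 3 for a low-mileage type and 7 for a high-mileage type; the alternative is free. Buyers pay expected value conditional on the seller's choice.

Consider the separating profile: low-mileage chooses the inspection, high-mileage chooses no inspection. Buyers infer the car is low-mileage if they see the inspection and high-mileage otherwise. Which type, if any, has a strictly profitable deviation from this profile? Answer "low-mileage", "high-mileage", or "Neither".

The inspection pays 35; no inspection pays 24.
low-mileage: assigned the inspection, nets 35 − 3 = 32; deviating to no inspection nets 24.
high-mileage: assigned no inspection, nets 24; deviating to the inspection nets 35 − 7 = 28.
The high-mileage type gains 4 by deviating.

high-mileage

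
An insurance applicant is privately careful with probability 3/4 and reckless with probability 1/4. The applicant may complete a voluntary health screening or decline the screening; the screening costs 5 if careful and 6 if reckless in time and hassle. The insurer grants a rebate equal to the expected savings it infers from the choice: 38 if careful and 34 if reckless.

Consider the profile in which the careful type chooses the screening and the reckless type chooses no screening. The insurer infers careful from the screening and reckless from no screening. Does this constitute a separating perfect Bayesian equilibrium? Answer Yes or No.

No

Under these beliefs, the screening earns rebate 38 and no screening earns rebate 34.
careful: the screening nets 38 − 5 = 33; no screening nets 34. careful would deviate to no screening.
reckless: the screening nets 38 − 6 = 32; no screening nets 34. reckless prefers no screening.
careful has a profitable deviation, so the profile is not an equilibrium.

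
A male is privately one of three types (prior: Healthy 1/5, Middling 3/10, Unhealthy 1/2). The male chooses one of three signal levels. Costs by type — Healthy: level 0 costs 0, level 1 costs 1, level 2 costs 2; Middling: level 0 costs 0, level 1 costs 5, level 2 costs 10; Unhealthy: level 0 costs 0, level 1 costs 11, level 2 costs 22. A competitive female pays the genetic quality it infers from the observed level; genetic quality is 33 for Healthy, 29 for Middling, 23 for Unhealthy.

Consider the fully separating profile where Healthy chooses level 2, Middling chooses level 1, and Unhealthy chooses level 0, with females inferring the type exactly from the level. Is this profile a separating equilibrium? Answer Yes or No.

Separating mating payoffs: level 2 → 33, level 1 → 29, level 0 → 23.
Healthy (assigned level 2): level 0: 23 − 0 = 23; level 1: 29 − 1 = 28; level 2: 33 − 2 = 31. Healthy stays.
Middling (assigned level 1): level 0: 23 − 0 = 23; level 1: 29 − 5 = 24; level 2: 33 − 10 = 23. Middling stays.
Unhealthy (assigned level 0): level 0: 23 − 0 = 23; level 1: 29 − 11 = 18; level 2: 33 − 22 = 11. Unhealthy stays.
Every type prefers its assigned level; separation holds.

Yes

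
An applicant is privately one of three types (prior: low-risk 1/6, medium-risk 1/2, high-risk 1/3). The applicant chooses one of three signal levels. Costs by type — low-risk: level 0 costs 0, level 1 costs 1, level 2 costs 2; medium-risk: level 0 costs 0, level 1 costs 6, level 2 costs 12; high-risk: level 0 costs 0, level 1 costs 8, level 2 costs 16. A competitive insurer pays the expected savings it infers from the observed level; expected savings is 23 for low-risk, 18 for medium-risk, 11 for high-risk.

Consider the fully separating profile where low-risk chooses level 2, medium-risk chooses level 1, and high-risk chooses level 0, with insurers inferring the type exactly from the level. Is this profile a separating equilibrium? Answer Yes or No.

Yes

Separating rebates: level 2 → 23, level 1 → 18, level 0 → 11.
low-risk (assigned level 2): level 0: 11 − 0 = 11; level 1: 18 − 1 = 17; level 2: 23 − 2 = 21. low-risk stays.
medium-risk (assigned level 1): level 0: 11 − 0 = 11; level 1: 18 − 6 = 12; level 2: 23 − 12 = 11. medium-risk stays.
high-risk (assigned level 0): level 0: 11 − 0 = 11; level 1: 18 − 8 = 10; level 2: 23 − 16 = 7. high-risk stays.
Every type prefers its assigned level; separation holds.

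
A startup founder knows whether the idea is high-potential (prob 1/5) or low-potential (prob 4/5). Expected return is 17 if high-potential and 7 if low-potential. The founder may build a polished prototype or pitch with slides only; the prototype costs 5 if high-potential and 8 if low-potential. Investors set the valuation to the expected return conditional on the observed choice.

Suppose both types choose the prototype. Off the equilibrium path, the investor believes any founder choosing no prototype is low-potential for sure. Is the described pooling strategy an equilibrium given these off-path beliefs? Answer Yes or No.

No

On path, the investor holds the prior and pays 1/5·17 + 4/5·7 = 9. Off path (no prototype), believing low-potential, it pays 7.
high-potential: the prototype nets 9 − 5 = 4; no prototype nets 7. high-potential would deviate.
low-potential: the prototype nets 9 − 8 = 1; no prototype nets 7. low-potential would deviate.
A type deviates, so pooling fails.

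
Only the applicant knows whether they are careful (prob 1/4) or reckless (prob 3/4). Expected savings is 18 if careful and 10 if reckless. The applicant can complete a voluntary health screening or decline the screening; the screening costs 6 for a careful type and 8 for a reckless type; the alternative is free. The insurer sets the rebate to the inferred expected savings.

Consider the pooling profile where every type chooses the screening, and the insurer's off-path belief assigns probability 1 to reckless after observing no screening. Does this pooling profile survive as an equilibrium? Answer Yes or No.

On path, the insurer holds the prior and pays 1/4·18 + 3/4·10 = 12. Off path (no screening), believing reckless, it pays 10.
careful: the screening nets 12 − 6 = 6; no screening nets 10. careful would deviate.
reckless: the screening nets 12 − 8 = 4; no screening nets 10. reckless would deviate.
A type deviates, so pooling fails.

No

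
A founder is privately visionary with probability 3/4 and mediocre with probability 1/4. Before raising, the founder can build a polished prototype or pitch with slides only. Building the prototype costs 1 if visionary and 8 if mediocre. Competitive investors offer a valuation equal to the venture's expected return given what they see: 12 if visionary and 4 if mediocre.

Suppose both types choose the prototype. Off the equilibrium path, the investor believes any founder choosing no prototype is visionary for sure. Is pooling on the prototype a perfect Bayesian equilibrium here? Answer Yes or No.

On path, the investor holds the prior and pays 3/4·12 + 1/4·4 = 10. Off path (no prototype), believing visionary, it pays 12.
visionary: the prototype nets 10 − 1 = 9; no prototype nets 12. visionary would deviate.
mediocre: the prototype nets 10 − 8 = 2; no prototype nets 12. mediocre would deviate.
A type deviates, so pooling fails.

No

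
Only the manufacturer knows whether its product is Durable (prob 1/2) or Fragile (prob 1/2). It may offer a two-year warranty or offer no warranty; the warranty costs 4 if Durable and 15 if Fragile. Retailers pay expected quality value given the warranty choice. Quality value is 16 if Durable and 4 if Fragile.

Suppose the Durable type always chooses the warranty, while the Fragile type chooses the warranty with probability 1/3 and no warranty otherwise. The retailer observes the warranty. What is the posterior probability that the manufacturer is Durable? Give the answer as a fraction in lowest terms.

3/4

P(the warranty) = (1/2)·1 + (1/2)·(1/3) = 2/3.
By Bayes' rule, P(Durable | the warranty) = (1/2) / (2/3) = 3/4.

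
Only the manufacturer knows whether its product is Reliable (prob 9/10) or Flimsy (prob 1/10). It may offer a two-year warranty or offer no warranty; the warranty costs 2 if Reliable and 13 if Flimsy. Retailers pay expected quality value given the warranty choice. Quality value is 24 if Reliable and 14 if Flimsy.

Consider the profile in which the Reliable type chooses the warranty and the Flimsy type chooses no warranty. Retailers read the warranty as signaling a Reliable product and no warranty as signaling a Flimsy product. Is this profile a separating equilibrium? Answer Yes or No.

Under these beliefs, the warranty earns price 24 and no warranty earns price 14.
Reliable: the warranty nets 24 − 2 = 22; no warranty nets 14. Reliable prefers the warranty.
Flimsy: the warranty nets 24 − 13 = 11; no warranty nets 14. Flimsy prefers no warranty.
Neither type deviates, so the separating profile is an equilibrium.

Yes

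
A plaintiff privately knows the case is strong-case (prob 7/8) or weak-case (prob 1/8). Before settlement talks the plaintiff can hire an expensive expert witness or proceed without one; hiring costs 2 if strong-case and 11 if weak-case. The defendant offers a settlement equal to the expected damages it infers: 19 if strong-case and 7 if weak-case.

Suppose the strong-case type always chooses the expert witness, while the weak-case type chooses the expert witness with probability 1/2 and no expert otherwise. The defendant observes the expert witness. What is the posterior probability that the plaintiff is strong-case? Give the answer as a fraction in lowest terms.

P(the expert witness) = (7/8)·1 + (1/8)·(1/2) = 15/16.
By Bayes' rule, P(strong-case | the expert witness) = (7/8) / (15/16) = 14/15.

14/15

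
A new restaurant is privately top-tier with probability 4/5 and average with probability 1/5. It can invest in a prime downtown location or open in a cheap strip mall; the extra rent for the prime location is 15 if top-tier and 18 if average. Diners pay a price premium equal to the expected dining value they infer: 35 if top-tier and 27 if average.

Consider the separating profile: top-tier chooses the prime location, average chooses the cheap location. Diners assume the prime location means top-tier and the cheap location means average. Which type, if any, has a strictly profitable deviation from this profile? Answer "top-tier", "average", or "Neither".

top-tier

The prime location pays 35; the cheap location pays 27.
top-tier: assigned the prime location, nets 35 − 15 = 20; deviating to the cheap location nets 27.
average: assigned the cheap location, nets 27; deviating to the prime location nets 35 − 18 = 17.
The top-tier type gains 7 by deviating.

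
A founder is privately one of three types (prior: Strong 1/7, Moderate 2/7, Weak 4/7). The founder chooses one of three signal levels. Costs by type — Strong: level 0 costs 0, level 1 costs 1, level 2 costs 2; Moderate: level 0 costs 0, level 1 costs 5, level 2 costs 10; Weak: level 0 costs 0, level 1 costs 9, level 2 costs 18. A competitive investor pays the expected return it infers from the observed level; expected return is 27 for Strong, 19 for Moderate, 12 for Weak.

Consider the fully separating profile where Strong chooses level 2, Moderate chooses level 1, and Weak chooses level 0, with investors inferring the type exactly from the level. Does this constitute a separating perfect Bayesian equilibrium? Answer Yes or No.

Separating valuations: level 2 → 27, level 1 → 19, level 0 → 12.
Strong (assigned level 2): level 0: 12 − 0 = 12; level 1: 19 − 1 = 18; level 2: 27 − 2 = 25. Strong stays.
Moderate (assigned level 1): level 0: 12 − 0 = 12; level 1: 19 − 5 = 14; level 2: 27 − 10 = 17. Moderate prefers level 2.
Weak (assigned level 0): level 0: 12 − 0 = 12; level 1: 19 − 9 = 10; level 2: 27 − 18 = 9. Weak stays.
At least one type deviates; the separating profile fails.

No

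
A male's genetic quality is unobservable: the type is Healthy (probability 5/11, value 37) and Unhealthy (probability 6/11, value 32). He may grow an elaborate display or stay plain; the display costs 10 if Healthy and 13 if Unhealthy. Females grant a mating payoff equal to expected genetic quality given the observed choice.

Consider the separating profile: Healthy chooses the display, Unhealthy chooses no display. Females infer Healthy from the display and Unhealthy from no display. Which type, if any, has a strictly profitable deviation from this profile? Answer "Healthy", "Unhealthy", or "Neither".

Healthy

The display pays 37; no display pays 32.
Healthy: assigned the display, nets 37 − 10 = 27; deviating to no display nets 32.
Unhealthy: assigned no display, nets 32; deviating to the display nets 37 − 13 = 24.
The Healthy type gains 5 by deviating.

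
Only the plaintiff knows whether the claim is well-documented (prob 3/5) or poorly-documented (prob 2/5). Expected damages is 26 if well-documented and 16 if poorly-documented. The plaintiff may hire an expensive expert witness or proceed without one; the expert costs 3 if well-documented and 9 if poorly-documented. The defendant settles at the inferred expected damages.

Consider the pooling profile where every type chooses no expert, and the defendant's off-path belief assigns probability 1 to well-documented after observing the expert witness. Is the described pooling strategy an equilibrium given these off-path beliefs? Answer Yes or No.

On path, the defendant holds the prior and pays 3/5·26 + 2/5·16 = 22. Off path (the expert witness), believing well-documented, it pays 26.
well-documented: no expert nets 22; the expert witness nets 26 − 3 = 23. well-documented would deviate.
poorly-documented: no expert nets 22; the expert witness nets 26 − 9 = 17. poorly-documented stays.
A type deviates, so pooling fails.

No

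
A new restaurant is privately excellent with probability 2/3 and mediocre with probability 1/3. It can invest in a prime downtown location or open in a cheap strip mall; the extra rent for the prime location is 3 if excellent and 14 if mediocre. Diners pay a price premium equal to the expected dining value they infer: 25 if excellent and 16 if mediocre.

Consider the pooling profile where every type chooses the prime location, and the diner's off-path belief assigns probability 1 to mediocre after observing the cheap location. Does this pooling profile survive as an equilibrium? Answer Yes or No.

On path, the diner holds the prior and pays 2/3·25 + 1/3·16 = 22. Off path (the cheap location), believing mediocre, it pays 16.
excellent: the prime location nets 22 − 3 = 19; the cheap location nets 16. excellent stays.
mediocre: the prime location nets 22 − 14 = 8; the cheap location nets 16. mediocre would deviate.
A type deviates, so pooling fails.

No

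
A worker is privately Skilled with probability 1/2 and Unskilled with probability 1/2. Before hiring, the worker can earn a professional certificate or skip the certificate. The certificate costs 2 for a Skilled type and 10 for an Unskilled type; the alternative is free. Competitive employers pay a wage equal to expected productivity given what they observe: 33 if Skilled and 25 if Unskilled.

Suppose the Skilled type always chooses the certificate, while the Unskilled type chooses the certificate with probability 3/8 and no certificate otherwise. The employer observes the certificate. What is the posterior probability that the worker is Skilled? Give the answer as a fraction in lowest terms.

8/11

P(the certificate) = (1/2)·1 + (1/2)·(3/8) = 11/16.
By Bayes' rule, P(Skilled | the certificate) = (1/2) / (11/16) = 8/11.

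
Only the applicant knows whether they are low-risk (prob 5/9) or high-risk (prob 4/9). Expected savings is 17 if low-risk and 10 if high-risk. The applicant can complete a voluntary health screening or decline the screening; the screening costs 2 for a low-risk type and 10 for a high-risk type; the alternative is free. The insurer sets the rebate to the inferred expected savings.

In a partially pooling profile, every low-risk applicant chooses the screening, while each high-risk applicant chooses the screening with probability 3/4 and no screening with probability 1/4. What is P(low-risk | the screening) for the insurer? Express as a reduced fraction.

P(the screening) = (5/9)·1 + (4/9)·(3/4) = 8/9.
By Bayes' rule, P(low-risk | the screening) = (5/9) / (8/9) = 5/8.

5/8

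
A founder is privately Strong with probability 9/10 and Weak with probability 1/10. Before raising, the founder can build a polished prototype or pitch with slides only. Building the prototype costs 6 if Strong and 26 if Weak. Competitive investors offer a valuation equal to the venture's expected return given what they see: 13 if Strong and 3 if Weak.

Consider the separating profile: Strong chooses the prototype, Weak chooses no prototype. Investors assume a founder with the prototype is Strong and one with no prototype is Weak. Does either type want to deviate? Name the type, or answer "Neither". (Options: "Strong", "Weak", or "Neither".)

The prototype pays 13; no prototype pays 3.
Strong: assigned the prototype, nets 13 − 6 = 7; deviating to no prototype nets 3.
Weak: assigned no prototype, nets 3; deviating to the prototype nets 13 − 26 = -13.
Both types strictly prefer their assigned action; no profitable deviation.

Neither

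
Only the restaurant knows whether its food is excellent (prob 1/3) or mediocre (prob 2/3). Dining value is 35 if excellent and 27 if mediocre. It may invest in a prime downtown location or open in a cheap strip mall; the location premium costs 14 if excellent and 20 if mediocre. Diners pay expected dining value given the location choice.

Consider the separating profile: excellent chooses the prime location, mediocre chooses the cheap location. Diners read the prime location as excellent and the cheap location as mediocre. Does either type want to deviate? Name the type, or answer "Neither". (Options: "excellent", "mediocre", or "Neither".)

excellent

The prime location pays 35; the cheap location pays 27.
excellent: assigned the prime location, nets 35 − 14 = 21; deviating to the cheap location nets 27.
mediocre: assigned the cheap location, nets 27; deviating to the prime location nets 35 − 20 = 15.
The excellent type gains 6 by deviating.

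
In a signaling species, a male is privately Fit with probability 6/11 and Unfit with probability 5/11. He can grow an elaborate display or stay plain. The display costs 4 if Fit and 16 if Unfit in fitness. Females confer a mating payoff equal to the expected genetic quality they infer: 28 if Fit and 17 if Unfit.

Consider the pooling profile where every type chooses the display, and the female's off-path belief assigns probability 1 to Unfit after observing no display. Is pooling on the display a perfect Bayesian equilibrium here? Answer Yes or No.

On path, the female holds the prior and pays 6/11·28 + 5/11·17 = 23. Off path (no display), believing Unfit, it pays 17.
Fit: the display nets 23 − 4 = 19; no display nets 17. Fit stays.
Unfit: the display nets 23 − 16 = 7; no display nets 17. Unfit would deviate.
A type deviates, so pooling fails.

No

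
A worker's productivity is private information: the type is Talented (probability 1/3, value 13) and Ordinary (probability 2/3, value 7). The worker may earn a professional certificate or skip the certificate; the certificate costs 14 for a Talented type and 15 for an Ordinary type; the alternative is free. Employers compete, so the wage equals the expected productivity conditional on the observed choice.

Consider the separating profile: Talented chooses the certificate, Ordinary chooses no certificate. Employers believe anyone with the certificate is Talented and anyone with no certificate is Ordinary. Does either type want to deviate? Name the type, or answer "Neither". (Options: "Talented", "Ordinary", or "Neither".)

The certificate pays 13; no certificate pays 7.
Talented: assigned the certificate, nets 13 − 14 = -1; deviating to no certificate nets 7.
Ordinary: assigned no certificate, nets 7; deviating to the certificate nets 13 − 15 = -2.
The Talented type gains 8 by deviating.

Talented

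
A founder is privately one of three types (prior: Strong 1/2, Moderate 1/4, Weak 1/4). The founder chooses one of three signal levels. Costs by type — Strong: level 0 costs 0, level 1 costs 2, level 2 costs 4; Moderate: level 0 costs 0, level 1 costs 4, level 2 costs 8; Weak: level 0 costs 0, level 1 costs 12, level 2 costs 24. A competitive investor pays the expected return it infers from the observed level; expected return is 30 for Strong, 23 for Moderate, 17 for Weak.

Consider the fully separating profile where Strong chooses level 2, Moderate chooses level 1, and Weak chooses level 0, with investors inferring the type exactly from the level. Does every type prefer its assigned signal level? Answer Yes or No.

No

Separating valuations: level 2 → 30, level 1 → 23, level 0 → 17.
Strong (assigned level 2): level 0: 17 − 0 = 17; level 1: 23 − 2 = 21; level 2: 30 − 4 = 26. Strong stays.
Moderate (assigned level 1): level 0: 17 − 0 = 17; level 1: 23 − 4 = 19; level 2: 30 − 8 = 22. Moderate prefers level 2.
Weak (assigned level 0): level 0: 17 − 0 = 17; level 1: 23 − 12 = 11; level 2: 30 − 24 = 6. Weak stays.
At least one type deviates; the separating profile fails.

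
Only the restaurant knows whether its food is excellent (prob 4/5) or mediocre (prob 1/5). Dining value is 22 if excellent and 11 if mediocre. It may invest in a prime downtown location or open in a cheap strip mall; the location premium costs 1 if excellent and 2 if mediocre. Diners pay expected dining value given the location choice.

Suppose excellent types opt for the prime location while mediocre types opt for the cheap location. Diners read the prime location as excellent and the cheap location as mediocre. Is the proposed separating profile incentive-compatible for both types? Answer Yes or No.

No

Under these beliefs, the prime location earns price premium 22 and the cheap location earns price premium 11.
excellent: the prime location nets 22 − 1 = 21; the cheap location nets 11. excellent prefers the prime location.
mediocre: the prime location nets 22 − 2 = 20; the cheap location nets 11. mediocre would deviate to the prime location.
mediocre has a profitable deviation, so the profile is not an equilibrium.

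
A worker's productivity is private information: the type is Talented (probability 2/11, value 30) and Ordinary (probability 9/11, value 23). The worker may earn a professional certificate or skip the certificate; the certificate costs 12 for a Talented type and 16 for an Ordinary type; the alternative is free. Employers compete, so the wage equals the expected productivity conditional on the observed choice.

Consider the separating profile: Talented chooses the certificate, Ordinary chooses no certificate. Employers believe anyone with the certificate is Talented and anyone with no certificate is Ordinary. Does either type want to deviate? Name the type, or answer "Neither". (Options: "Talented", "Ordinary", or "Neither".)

The certificate pays 30; no certificate pays 23.
Talented: assigned the certificate, nets 30 − 12 = 18; deviating to no certificate nets 23.
Ordinary: assigned no certificate, nets 23; deviating to the certificate nets 30 − 16 = 14.
The Talented type gains 5 by deviating.

Talented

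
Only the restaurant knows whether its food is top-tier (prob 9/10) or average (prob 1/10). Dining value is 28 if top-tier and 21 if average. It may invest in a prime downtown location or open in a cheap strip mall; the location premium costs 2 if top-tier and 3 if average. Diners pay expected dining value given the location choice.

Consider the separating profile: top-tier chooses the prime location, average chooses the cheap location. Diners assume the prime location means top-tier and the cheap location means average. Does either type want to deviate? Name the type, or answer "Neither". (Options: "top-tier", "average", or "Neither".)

The prime location pays 28; the cheap location pays 21.
top-tier: assigned the prime location, nets 28 − 2 = 26; deviating to the cheap location nets 21.
average: assigned the cheap location, nets 21; deviating to the prime location nets 28 − 3 = 25.
The average type gains 4 by deviating.

average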